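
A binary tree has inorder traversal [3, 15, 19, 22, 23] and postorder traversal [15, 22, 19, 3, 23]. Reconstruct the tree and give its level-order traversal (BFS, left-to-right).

Inorder:   [3, 15, 19, 22, 23]
Postorder: [15, 22, 19, 3, 23]
Algorithm: postorder visits root last, so walk postorder right-to-left;
each value is the root of the current inorder slice — split it at that
value, recurse on the right subtree first, then the left.
Recursive splits:
  root=23; inorder splits into left=[3, 15, 19, 22], right=[]
  root=3; inorder splits into left=[], right=[15, 19, 22]
  root=19; inorder splits into left=[15], right=[22]
  root=22; inorder splits into left=[], right=[]
  root=15; inorder splits into left=[], right=[]
Reconstructed level-order: [23, 3, 19, 15, 22]


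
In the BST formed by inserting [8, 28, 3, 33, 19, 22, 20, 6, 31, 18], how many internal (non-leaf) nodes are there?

Tree built from: [8, 28, 3, 33, 19, 22, 20, 6, 31, 18]
Tree (level-order array): [8, 3, 28, None, 6, 19, 33, None, None, 18, 22, 31, None, None, None, 20]
Rule: An internal node has at least one child.
Per-node child counts:
  node 8: 2 child(ren)
  node 3: 1 child(ren)
  node 6: 0 child(ren)
  node 28: 2 child(ren)
  node 19: 2 child(ren)
  node 18: 0 child(ren)
  node 22: 1 child(ren)
  node 20: 0 child(ren)
  node 33: 1 child(ren)
  node 31: 0 child(ren)
Matching nodes: [8, 3, 28, 19, 22, 33]
Count of internal (non-leaf) nodes: 6


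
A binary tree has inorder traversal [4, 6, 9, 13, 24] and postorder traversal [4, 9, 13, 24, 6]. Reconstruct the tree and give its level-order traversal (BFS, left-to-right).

Inorder:   [4, 6, 9, 13, 24]
Postorder: [4, 9, 13, 24, 6]
Algorithm: postorder visits root last, so walk postorder right-to-left;
each value is the root of the current inorder slice — split it at that
value, recurse on the right subtree first, then the left.
Recursive splits:
  root=6; inorder splits into left=[4], right=[9, 13, 24]
  root=24; inorder splits into left=[9, 13], right=[]
  root=13; inorder splits into left=[9], right=[]
  root=9; inorder splits into left=[], right=[]
  root=4; inorder splits into left=[], right=[]
Reconstructed level-order: [6, 4, 24, 13, 9]


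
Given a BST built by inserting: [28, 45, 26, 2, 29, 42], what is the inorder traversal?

Tree insertion order: [28, 45, 26, 2, 29, 42]
Tree (level-order array): [28, 26, 45, 2, None, 29, None, None, None, None, 42]
Inorder traversal: [2, 26, 28, 29, 42, 45]


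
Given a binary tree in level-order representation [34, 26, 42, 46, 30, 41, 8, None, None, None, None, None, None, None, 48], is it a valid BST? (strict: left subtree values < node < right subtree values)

Level-order array: [34, 26, 42, 46, 30, 41, 8, None, None, None, None, None, None, None, 48]
Validate using subtree bounds (lo, hi): at each node, require lo < value < hi,
then recurse left with hi=value and right with lo=value.
Preorder trace (stopping at first violation):
  at node 34 with bounds (-inf, +inf): OK
  at node 26 with bounds (-inf, 34): OK
  at node 46 with bounds (-inf, 26): VIOLATION
Node 46 violates its bound: not (-inf < 46 < 26).
Result: Not a valid BST


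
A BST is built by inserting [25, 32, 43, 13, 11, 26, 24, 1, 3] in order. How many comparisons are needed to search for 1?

Search path for 1: 25 -> 13 -> 11 -> 1
Found: True
Comparisons: 4


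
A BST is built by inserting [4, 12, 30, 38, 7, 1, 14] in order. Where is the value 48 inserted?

Starting tree (level order): [4, 1, 12, None, None, 7, 30, None, None, 14, 38]
Insertion path: 4 -> 12 -> 30 -> 38
Result: insert 48 as right child of 38
Final tree (level order): [4, 1, 12, None, None, 7, 30, None, None, 14, 38, None, None, None, 48]


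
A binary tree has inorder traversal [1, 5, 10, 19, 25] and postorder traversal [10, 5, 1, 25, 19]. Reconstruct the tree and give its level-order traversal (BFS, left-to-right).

Inorder:   [1, 5, 10, 19, 25]
Postorder: [10, 5, 1, 25, 19]
Algorithm: postorder visits root last, so walk postorder right-to-left;
each value is the root of the current inorder slice — split it at that
value, recurse on the right subtree first, then the left.
Recursive splits:
  root=19; inorder splits into left=[1, 5, 10], right=[25]
  root=25; inorder splits into left=[], right=[]
  root=1; inorder splits into left=[], right=[5, 10]
  root=5; inorder splits into left=[], right=[10]
  root=10; inorder splits into left=[], right=[]
Reconstructed level-order: [19, 1, 25, 5, 10]


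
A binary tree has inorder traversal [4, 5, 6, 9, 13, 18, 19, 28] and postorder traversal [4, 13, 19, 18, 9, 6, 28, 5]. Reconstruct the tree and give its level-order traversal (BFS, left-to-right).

Inorder:   [4, 5, 6, 9, 13, 18, 19, 28]
Postorder: [4, 13, 19, 18, 9, 6, 28, 5]
Algorithm: postorder visits root last, so walk postorder right-to-left;
each value is the root of the current inorder slice — split it at that
value, recurse on the right subtree first, then the left.
Recursive splits:
  root=5; inorder splits into left=[4], right=[6, 9, 13, 18, 19, 28]
  root=28; inorder splits into left=[6, 9, 13, 18, 19], right=[]
  root=6; inorder splits into left=[], right=[9, 13, 18, 19]
  root=9; inorder splits into left=[], right=[13, 18, 19]
  root=18; inorder splits into left=[13], right=[19]
  root=19; inorder splits into left=[], right=[]
  root=13; inorder splits into left=[], right=[]
  root=4; inorder splits into left=[], right=[]
Reconstructed level-order: [5, 4, 28, 6, 9, 18, 13, 19]


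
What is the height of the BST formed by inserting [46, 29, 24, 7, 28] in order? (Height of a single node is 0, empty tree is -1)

Insertion order: [46, 29, 24, 7, 28]
Tree (level-order array): [46, 29, None, 24, None, 7, 28]
Compute height bottom-up (empty subtree = -1):
  height(7) = 1 + max(-1, -1) = 0
  height(28) = 1 + max(-1, -1) = 0
  height(24) = 1 + max(0, 0) = 1
  height(29) = 1 + max(1, -1) = 2
  height(46) = 1 + max(2, -1) = 3
Height = 3


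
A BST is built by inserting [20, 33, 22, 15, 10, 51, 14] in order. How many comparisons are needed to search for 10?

Search path for 10: 20 -> 15 -> 10
Found: True
Comparisons: 3


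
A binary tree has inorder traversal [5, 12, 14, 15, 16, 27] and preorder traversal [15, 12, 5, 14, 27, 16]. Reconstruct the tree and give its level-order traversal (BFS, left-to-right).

Inorder:  [5, 12, 14, 15, 16, 27]
Preorder: [15, 12, 5, 14, 27, 16]
Algorithm: preorder visits root first, so consume preorder in order;
for each root, split the current inorder slice at that value into
left-subtree inorder and right-subtree inorder, then recurse.
Recursive splits:
  root=15; inorder splits into left=[5, 12, 14], right=[16, 27]
  root=12; inorder splits into left=[5], right=[14]
  root=5; inorder splits into left=[], right=[]
  root=14; inorder splits into left=[], right=[]
  root=27; inorder splits into left=[16], right=[]
  root=16; inorder splits into left=[], right=[]
Reconstructed level-order: [15, 12, 27, 5, 14, 16]


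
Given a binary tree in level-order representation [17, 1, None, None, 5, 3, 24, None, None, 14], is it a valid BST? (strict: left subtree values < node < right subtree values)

Level-order array: [17, 1, None, None, 5, 3, 24, None, None, 14]
Validate using subtree bounds (lo, hi): at each node, require lo < value < hi,
then recurse left with hi=value and right with lo=value.
Preorder trace (stopping at first violation):
  at node 17 with bounds (-inf, +inf): OK
  at node 1 with bounds (-inf, 17): OK
  at node 5 with bounds (1, 17): OK
  at node 3 with bounds (1, 5): OK
  at node 24 with bounds (5, 17): VIOLATION
Node 24 violates its bound: not (5 < 24 < 17).
Result: Not a valid BST


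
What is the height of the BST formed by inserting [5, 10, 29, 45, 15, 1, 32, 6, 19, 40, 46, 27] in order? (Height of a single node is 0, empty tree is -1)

Insertion order: [5, 10, 29, 45, 15, 1, 32, 6, 19, 40, 46, 27]
Tree (level-order array): [5, 1, 10, None, None, 6, 29, None, None, 15, 45, None, 19, 32, 46, None, 27, None, 40]
Compute height bottom-up (empty subtree = -1):
  height(1) = 1 + max(-1, -1) = 0
  height(6) = 1 + max(-1, -1) = 0
  height(27) = 1 + max(-1, -1) = 0
  height(19) = 1 + max(-1, 0) = 1
  height(15) = 1 + max(-1, 1) = 2
  height(40) = 1 + max(-1, -1) = 0
  height(32) = 1 + max(-1, 0) = 1
  height(46) = 1 + max(-1, -1) = 0
  height(45) = 1 + max(1, 0) = 2
  height(29) = 1 + max(2, 2) = 3
  height(10) = 1 + max(0, 3) = 4
  height(5) = 1 + max(0, 4) = 5
Height = 5


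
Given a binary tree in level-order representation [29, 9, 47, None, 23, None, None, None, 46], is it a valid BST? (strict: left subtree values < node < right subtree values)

Level-order array: [29, 9, 47, None, 23, None, None, None, 46]
Validate using subtree bounds (lo, hi): at each node, require lo < value < hi,
then recurse left with hi=value and right with lo=value.
Preorder trace (stopping at first violation):
  at node 29 with bounds (-inf, +inf): OK
  at node 9 with bounds (-inf, 29): OK
  at node 23 with bounds (9, 29): OK
  at node 46 with bounds (23, 29): VIOLATION
Node 46 violates its bound: not (23 < 46 < 29).
Result: Not a valid BST


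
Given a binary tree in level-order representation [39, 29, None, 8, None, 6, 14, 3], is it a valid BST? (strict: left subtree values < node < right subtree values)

Level-order array: [39, 29, None, 8, None, 6, 14, 3]
Validate using subtree bounds (lo, hi): at each node, require lo < value < hi,
then recurse left with hi=value and right with lo=value.
Preorder trace (stopping at first violation):
  at node 39 with bounds (-inf, +inf): OK
  at node 29 with bounds (-inf, 39): OK
  at node 8 with bounds (-inf, 29): OK
  at node 6 with bounds (-inf, 8): OK
  at node 3 with bounds (-inf, 6): OK
  at node 14 with bounds (8, 29): OK
No violation found at any node.
Result: Valid BST


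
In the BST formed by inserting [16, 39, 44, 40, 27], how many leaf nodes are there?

Tree built from: [16, 39, 44, 40, 27]
Tree (level-order array): [16, None, 39, 27, 44, None, None, 40]
Rule: A leaf has 0 children.
Per-node child counts:
  node 16: 1 child(ren)
  node 39: 2 child(ren)
  node 27: 0 child(ren)
  node 44: 1 child(ren)
  node 40: 0 child(ren)
Matching nodes: [27, 40]
Count of leaf nodes: 2


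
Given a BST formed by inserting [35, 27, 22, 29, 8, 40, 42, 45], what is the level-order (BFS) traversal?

Tree insertion order: [35, 27, 22, 29, 8, 40, 42, 45]
Tree (level-order array): [35, 27, 40, 22, 29, None, 42, 8, None, None, None, None, 45]
BFS from the root, enqueuing left then right child of each popped node:
  queue [35] -> pop 35, enqueue [27, 40], visited so far: [35]
  queue [27, 40] -> pop 27, enqueue [22, 29], visited so far: [35, 27]
  queue [40, 22, 29] -> pop 40, enqueue [42], visited so far: [35, 27, 40]
  queue [22, 29, 42] -> pop 22, enqueue [8], visited so far: [35, 27, 40, 22]
  queue [29, 42, 8] -> pop 29, enqueue [none], visited so far: [35, 27, 40, 22, 29]
  queue [42, 8] -> pop 42, enqueue [45], visited so far: [35, 27, 40, 22, 29, 42]
  queue [8, 45] -> pop 8, enqueue [none], visited so far: [35, 27, 40, 22, 29, 42, 8]
  queue [45] -> pop 45, enqueue [none], visited so far: [35, 27, 40, 22, 29, 42, 8, 45]
Result: [35, 27, 40, 22, 29, 42, 8, 45]


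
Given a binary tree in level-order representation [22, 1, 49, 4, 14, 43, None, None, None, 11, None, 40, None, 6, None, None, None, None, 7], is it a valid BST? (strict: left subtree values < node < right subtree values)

Level-order array: [22, 1, 49, 4, 14, 43, None, None, None, 11, None, 40, None, 6, None, None, None, None, 7]
Validate using subtree bounds (lo, hi): at each node, require lo < value < hi,
then recurse left with hi=value and right with lo=value.
Preorder trace (stopping at first violation):
  at node 22 with bounds (-inf, +inf): OK
  at node 1 with bounds (-inf, 22): OK
  at node 4 with bounds (-inf, 1): VIOLATION
Node 4 violates its bound: not (-inf < 4 < 1).
Result: Not a valid BST


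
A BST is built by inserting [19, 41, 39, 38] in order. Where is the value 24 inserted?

Starting tree (level order): [19, None, 41, 39, None, 38]
Insertion path: 19 -> 41 -> 39 -> 38
Result: insert 24 as left child of 38
Final tree (level order): [19, None, 41, 39, None, 38, None, 24]


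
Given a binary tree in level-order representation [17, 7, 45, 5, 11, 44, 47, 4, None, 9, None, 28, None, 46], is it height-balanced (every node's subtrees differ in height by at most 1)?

Tree (level-order array): [17, 7, 45, 5, 11, 44, 47, 4, None, 9, None, 28, None, 46]
Definition: a tree is height-balanced if, at every node, |h(left) - h(right)| <= 1 (empty subtree has height -1).
Bottom-up per-node check:
  node 4: h_left=-1, h_right=-1, diff=0 [OK], height=0
  node 5: h_left=0, h_right=-1, diff=1 [OK], height=1
  node 9: h_left=-1, h_right=-1, diff=0 [OK], height=0
  node 11: h_left=0, h_right=-1, diff=1 [OK], height=1
  node 7: h_left=1, h_right=1, diff=0 [OK], height=2
  node 28: h_left=-1, h_right=-1, diff=0 [OK], height=0
  node 44: h_left=0, h_right=-1, diff=1 [OK], height=1
  node 46: h_left=-1, h_right=-1, diff=0 [OK], height=0
  node 47: h_left=0, h_right=-1, diff=1 [OK], height=1
  node 45: h_left=1, h_right=1, diff=0 [OK], height=2
  node 17: h_left=2, h_right=2, diff=0 [OK], height=3
All nodes satisfy the balance condition.
Result: Balanced


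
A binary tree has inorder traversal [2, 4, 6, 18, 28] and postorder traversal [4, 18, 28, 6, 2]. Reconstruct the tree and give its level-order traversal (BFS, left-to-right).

Inorder:   [2, 4, 6, 18, 28]
Postorder: [4, 18, 28, 6, 2]
Algorithm: postorder visits root last, so walk postorder right-to-left;
each value is the root of the current inorder slice — split it at that
value, recurse on the right subtree first, then the left.
Recursive splits:
  root=2; inorder splits into left=[], right=[4, 6, 18, 28]
  root=6; inorder splits into left=[4], right=[18, 28]
  root=28; inorder splits into left=[18], right=[]
  root=18; inorder splits into left=[], right=[]
  root=4; inorder splits into left=[], right=[]
Reconstructed level-order: [2, 6, 4, 28, 18]


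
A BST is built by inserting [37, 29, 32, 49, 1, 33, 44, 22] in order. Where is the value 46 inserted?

Starting tree (level order): [37, 29, 49, 1, 32, 44, None, None, 22, None, 33]
Insertion path: 37 -> 49 -> 44
Result: insert 46 as right child of 44
Final tree (level order): [37, 29, 49, 1, 32, 44, None, None, 22, None, 33, None, 46]


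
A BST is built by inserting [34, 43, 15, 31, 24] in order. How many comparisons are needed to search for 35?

Search path for 35: 34 -> 43
Found: False
Comparisons: 2


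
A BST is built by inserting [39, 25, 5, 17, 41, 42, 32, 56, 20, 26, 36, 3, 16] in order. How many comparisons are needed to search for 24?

Search path for 24: 39 -> 25 -> 5 -> 17 -> 20
Found: False
Comparisons: 5


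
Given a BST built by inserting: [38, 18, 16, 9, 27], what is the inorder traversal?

Tree insertion order: [38, 18, 16, 9, 27]
Tree (level-order array): [38, 18, None, 16, 27, 9]
Inorder traversal: [9, 16, 18, 27, 38]


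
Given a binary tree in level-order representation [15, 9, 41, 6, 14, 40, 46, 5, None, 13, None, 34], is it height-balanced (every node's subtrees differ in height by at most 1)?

Tree (level-order array): [15, 9, 41, 6, 14, 40, 46, 5, None, 13, None, 34]
Definition: a tree is height-balanced if, at every node, |h(left) - h(right)| <= 1 (empty subtree has height -1).
Bottom-up per-node check:
  node 5: h_left=-1, h_right=-1, diff=0 [OK], height=0
  node 6: h_left=0, h_right=-1, diff=1 [OK], height=1
  node 13: h_left=-1, h_right=-1, diff=0 [OK], height=0
  node 14: h_left=0, h_right=-1, diff=1 [OK], height=1
  node 9: h_left=1, h_right=1, diff=0 [OK], height=2
  node 34: h_left=-1, h_right=-1, diff=0 [OK], height=0
  node 40: h_left=0, h_right=-1, diff=1 [OK], height=1
  node 46: h_left=-1, h_right=-1, diff=0 [OK], height=0
  node 41: h_left=1, h_right=0, diff=1 [OK], height=2
  node 15: h_left=2, h_right=2, diff=0 [OK], height=3
All nodes satisfy the balance condition.
Result: Balanced


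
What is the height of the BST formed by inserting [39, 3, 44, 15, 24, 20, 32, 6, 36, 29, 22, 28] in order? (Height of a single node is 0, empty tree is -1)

Insertion order: [39, 3, 44, 15, 24, 20, 32, 6, 36, 29, 22, 28]
Tree (level-order array): [39, 3, 44, None, 15, None, None, 6, 24, None, None, 20, 32, None, 22, 29, 36, None, None, 28]
Compute height bottom-up (empty subtree = -1):
  height(6) = 1 + max(-1, -1) = 0
  height(22) = 1 + max(-1, -1) = 0
  height(20) = 1 + max(-1, 0) = 1
  height(28) = 1 + max(-1, -1) = 0
  height(29) = 1 + max(0, -1) = 1
  height(36) = 1 + max(-1, -1) = 0
  height(32) = 1 + max(1, 0) = 2
  height(24) = 1 + max(1, 2) = 3
  height(15) = 1 + max(0, 3) = 4
  height(3) = 1 + max(-1, 4) = 5
  height(44) = 1 + max(-1, -1) = 0
  height(39) = 1 + max(5, 0) = 6
Height = 6


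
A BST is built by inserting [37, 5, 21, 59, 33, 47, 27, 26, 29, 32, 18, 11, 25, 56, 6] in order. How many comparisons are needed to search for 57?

Search path for 57: 37 -> 59 -> 47 -> 56
Found: False
Comparisons: 4


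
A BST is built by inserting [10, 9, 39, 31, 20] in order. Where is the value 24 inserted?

Starting tree (level order): [10, 9, 39, None, None, 31, None, 20]
Insertion path: 10 -> 39 -> 31 -> 20
Result: insert 24 as right child of 20
Final tree (level order): [10, 9, 39, None, None, 31, None, 20, None, None, 24]


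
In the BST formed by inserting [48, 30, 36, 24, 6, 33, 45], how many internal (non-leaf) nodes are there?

Tree built from: [48, 30, 36, 24, 6, 33, 45]
Tree (level-order array): [48, 30, None, 24, 36, 6, None, 33, 45]
Rule: An internal node has at least one child.
Per-node child counts:
  node 48: 1 child(ren)
  node 30: 2 child(ren)
  node 24: 1 child(ren)
  node 6: 0 child(ren)
  node 36: 2 child(ren)
  node 33: 0 child(ren)
  node 45: 0 child(ren)
Matching nodes: [48, 30, 24, 36]
Count of internal (non-leaf) nodes: 4


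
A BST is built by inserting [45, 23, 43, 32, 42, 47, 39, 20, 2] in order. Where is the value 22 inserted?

Starting tree (level order): [45, 23, 47, 20, 43, None, None, 2, None, 32, None, None, None, None, 42, 39]
Insertion path: 45 -> 23 -> 20
Result: insert 22 as right child of 20
Final tree (level order): [45, 23, 47, 20, 43, None, None, 2, 22, 32, None, None, None, None, None, None, 42, 39]


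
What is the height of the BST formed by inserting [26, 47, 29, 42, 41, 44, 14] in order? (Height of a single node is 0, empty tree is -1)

Insertion order: [26, 47, 29, 42, 41, 44, 14]
Tree (level-order array): [26, 14, 47, None, None, 29, None, None, 42, 41, 44]
Compute height bottom-up (empty subtree = -1):
  height(14) = 1 + max(-1, -1) = 0
  height(41) = 1 + max(-1, -1) = 0
  height(44) = 1 + max(-1, -1) = 0
  height(42) = 1 + max(0, 0) = 1
  height(29) = 1 + max(-1, 1) = 2
  height(47) = 1 + max(2, -1) = 3
  height(26) = 1 + max(0, 3) = 4
Height = 4


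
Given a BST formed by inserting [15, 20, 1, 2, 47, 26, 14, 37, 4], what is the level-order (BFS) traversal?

Tree insertion order: [15, 20, 1, 2, 47, 26, 14, 37, 4]
Tree (level-order array): [15, 1, 20, None, 2, None, 47, None, 14, 26, None, 4, None, None, 37]
BFS from the root, enqueuing left then right child of each popped node:
  queue [15] -> pop 15, enqueue [1, 20], visited so far: [15]
  queue [1, 20] -> pop 1, enqueue [2], visited so far: [15, 1]
  queue [20, 2] -> pop 20, enqueue [47], visited so far: [15, 1, 20]
  queue [2, 47] -> pop 2, enqueue [14], visited so far: [15, 1, 20, 2]
  queue [47, 14] -> pop 47, enqueue [26], visited so far: [15, 1, 20, 2, 47]
  queue [14, 26] -> pop 14, enqueue [4], visited so far: [15, 1, 20, 2, 47, 14]
  queue [26, 4] -> pop 26, enqueue [37], visited so far: [15, 1, 20, 2, 47, 14, 26]
  queue [4, 37] -> pop 4, enqueue [none], visited so far: [15, 1, 20, 2, 47, 14, 26, 4]
  queue [37] -> pop 37, enqueue [none], visited so far: [15, 1, 20, 2, 47, 14, 26, 4, 37]
Result: [15, 1, 20, 2, 47, 14, 26, 4, 37]


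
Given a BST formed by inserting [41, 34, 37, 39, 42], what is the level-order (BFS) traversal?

Tree insertion order: [41, 34, 37, 39, 42]
Tree (level-order array): [41, 34, 42, None, 37, None, None, None, 39]
BFS from the root, enqueuing left then right child of each popped node:
  queue [41] -> pop 41, enqueue [34, 42], visited so far: [41]
  queue [34, 42] -> pop 34, enqueue [37], visited so far: [41, 34]
  queue [42, 37] -> pop 42, enqueue [none], visited so far: [41, 34, 42]
  queue [37] -> pop 37, enqueue [39], visited so far: [41, 34, 42, 37]
  queue [39] -> pop 39, enqueue [none], visited so far: [41, 34, 42, 37, 39]
Result: [41, 34, 42, 37, 39]


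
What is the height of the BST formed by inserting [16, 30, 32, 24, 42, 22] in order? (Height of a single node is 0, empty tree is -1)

Insertion order: [16, 30, 32, 24, 42, 22]
Tree (level-order array): [16, None, 30, 24, 32, 22, None, None, 42]
Compute height bottom-up (empty subtree = -1):
  height(22) = 1 + max(-1, -1) = 0
  height(24) = 1 + max(0, -1) = 1
  height(42) = 1 + max(-1, -1) = 0
  height(32) = 1 + max(-1, 0) = 1
  height(30) = 1 + max(1, 1) = 2
  height(16) = 1 + max(-1, 2) = 3
Height = 3


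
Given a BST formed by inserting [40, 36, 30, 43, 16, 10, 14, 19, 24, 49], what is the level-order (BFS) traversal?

Tree insertion order: [40, 36, 30, 43, 16, 10, 14, 19, 24, 49]
Tree (level-order array): [40, 36, 43, 30, None, None, 49, 16, None, None, None, 10, 19, None, 14, None, 24]
BFS from the root, enqueuing left then right child of each popped node:
  queue [40] -> pop 40, enqueue [36, 43], visited so far: [40]
  queue [36, 43] -> pop 36, enqueue [30], visited so far: [40, 36]
  queue [43, 30] -> pop 43, enqueue [49], visited so far: [40, 36, 43]
  queue [30, 49] -> pop 30, enqueue [16], visited so far: [40, 36, 43, 30]
  queue [49, 16] -> pop 49, enqueue [none], visited so far: [40, 36, 43, 30, 49]
  queue [16] -> pop 16, enqueue [10, 19], visited so far: [40, 36, 43, 30, 49, 16]
  queue [10, 19] -> pop 10, enqueue [14], visited so far: [40, 36, 43, 30, 49, 16, 10]
  queue [19, 14] -> pop 19, enqueue [24], visited so far: [40, 36, 43, 30, 49, 16, 10, 19]
  queue [14, 24] -> pop 14, enqueue [none], visited so far: [40, 36, 43, 30, 49, 16, 10, 19, 14]
  queue [24] -> pop 24, enqueue [none], visited so far: [40, 36, 43, 30, 49, 16, 10, 19, 14, 24]
Result: [40, 36, 43, 30, 49, 16, 10, 19, 14, 24]


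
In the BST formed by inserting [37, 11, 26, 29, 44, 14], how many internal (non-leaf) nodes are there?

Tree built from: [37, 11, 26, 29, 44, 14]
Tree (level-order array): [37, 11, 44, None, 26, None, None, 14, 29]
Rule: An internal node has at least one child.
Per-node child counts:
  node 37: 2 child(ren)
  node 11: 1 child(ren)
  node 26: 2 child(ren)
  node 14: 0 child(ren)
  node 29: 0 child(ren)
  node 44: 0 child(ren)
Matching nodes: [37, 11, 26]
Count of internal (non-leaf) nodes: 3


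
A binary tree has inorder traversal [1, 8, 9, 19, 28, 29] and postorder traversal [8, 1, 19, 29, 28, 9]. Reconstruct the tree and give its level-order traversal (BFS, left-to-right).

Inorder:   [1, 8, 9, 19, 28, 29]
Postorder: [8, 1, 19, 29, 28, 9]
Algorithm: postorder visits root last, so walk postorder right-to-left;
each value is the root of the current inorder slice — split it at that
value, recurse on the right subtree first, then the left.
Recursive splits:
  root=9; inorder splits into left=[1, 8], right=[19, 28, 29]
  root=28; inorder splits into left=[19], right=[29]
  root=29; inorder splits into left=[], right=[]
  root=19; inorder splits into left=[], right=[]
  root=1; inorder splits into left=[], right=[8]
  root=8; inorder splits into left=[], right=[]
Reconstructed level-order: [9, 1, 28, 8, 19, 29]


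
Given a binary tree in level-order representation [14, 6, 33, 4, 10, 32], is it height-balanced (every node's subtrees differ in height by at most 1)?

Tree (level-order array): [14, 6, 33, 4, 10, 32]
Definition: a tree is height-balanced if, at every node, |h(left) - h(right)| <= 1 (empty subtree has height -1).
Bottom-up per-node check:
  node 4: h_left=-1, h_right=-1, diff=0 [OK], height=0
  node 10: h_left=-1, h_right=-1, diff=0 [OK], height=0
  node 6: h_left=0, h_right=0, diff=0 [OK], height=1
  node 32: h_left=-1, h_right=-1, diff=0 [OK], height=0
  node 33: h_left=0, h_right=-1, diff=1 [OK], height=1
  node 14: h_left=1, h_right=1, diff=0 [OK], height=2
All nodes satisfy the balance condition.
Result: Balanced


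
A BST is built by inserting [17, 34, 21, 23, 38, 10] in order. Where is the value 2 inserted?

Starting tree (level order): [17, 10, 34, None, None, 21, 38, None, 23]
Insertion path: 17 -> 10
Result: insert 2 as left child of 10
Final tree (level order): [17, 10, 34, 2, None, 21, 38, None, None, None, 23]


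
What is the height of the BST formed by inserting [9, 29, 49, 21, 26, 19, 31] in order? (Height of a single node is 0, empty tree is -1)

Insertion order: [9, 29, 49, 21, 26, 19, 31]
Tree (level-order array): [9, None, 29, 21, 49, 19, 26, 31]
Compute height bottom-up (empty subtree = -1):
  height(19) = 1 + max(-1, -1) = 0
  height(26) = 1 + max(-1, -1) = 0
  height(21) = 1 + max(0, 0) = 1
  height(31) = 1 + max(-1, -1) = 0
  height(49) = 1 + max(0, -1) = 1
  height(29) = 1 + max(1, 1) = 2
  height(9) = 1 + max(-1, 2) = 3
Height = 3


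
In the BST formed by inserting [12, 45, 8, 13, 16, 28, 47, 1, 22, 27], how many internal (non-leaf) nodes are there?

Tree built from: [12, 45, 8, 13, 16, 28, 47, 1, 22, 27]
Tree (level-order array): [12, 8, 45, 1, None, 13, 47, None, None, None, 16, None, None, None, 28, 22, None, None, 27]
Rule: An internal node has at least one child.
Per-node child counts:
  node 12: 2 child(ren)
  node 8: 1 child(ren)
  node 1: 0 child(ren)
  node 45: 2 child(ren)
  node 13: 1 child(ren)
  node 16: 1 child(ren)
  node 28: 1 child(ren)
  node 22: 1 child(ren)
  node 27: 0 child(ren)
  node 47: 0 child(ren)
Matching nodes: [12, 8, 45, 13, 16, 28, 22]
Count of internal (non-leaf) nodes: 7


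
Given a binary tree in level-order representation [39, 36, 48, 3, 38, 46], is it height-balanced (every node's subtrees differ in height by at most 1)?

Tree (level-order array): [39, 36, 48, 3, 38, 46]
Definition: a tree is height-balanced if, at every node, |h(left) - h(right)| <= 1 (empty subtree has height -1).
Bottom-up per-node check:
  node 3: h_left=-1, h_right=-1, diff=0 [OK], height=0
  node 38: h_left=-1, h_right=-1, diff=0 [OK], height=0
  node 36: h_left=0, h_right=0, diff=0 [OK], height=1
  node 46: h_left=-1, h_right=-1, diff=0 [OK], height=0
  node 48: h_left=0, h_right=-1, diff=1 [OK], height=1
  node 39: h_left=1, h_right=1, diff=0 [OK], height=2
All nodes satisfy the balance condition.
Result: Balanced


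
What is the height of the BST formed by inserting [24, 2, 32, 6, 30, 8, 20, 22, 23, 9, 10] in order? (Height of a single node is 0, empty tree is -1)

Insertion order: [24, 2, 32, 6, 30, 8, 20, 22, 23, 9, 10]
Tree (level-order array): [24, 2, 32, None, 6, 30, None, None, 8, None, None, None, 20, 9, 22, None, 10, None, 23]
Compute height bottom-up (empty subtree = -1):
  height(10) = 1 + max(-1, -1) = 0
  height(9) = 1 + max(-1, 0) = 1
  height(23) = 1 + max(-1, -1) = 0
  height(22) = 1 + max(-1, 0) = 1
  height(20) = 1 + max(1, 1) = 2
  height(8) = 1 + max(-1, 2) = 3
  height(6) = 1 + max(-1, 3) = 4
  height(2) = 1 + max(-1, 4) = 5
  height(30) = 1 + max(-1, -1) = 0
  height(32) = 1 + max(0, -1) = 1
  height(24) = 1 + max(5, 1) = 6
Height = 6


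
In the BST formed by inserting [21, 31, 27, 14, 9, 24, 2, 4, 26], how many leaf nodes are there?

Tree built from: [21, 31, 27, 14, 9, 24, 2, 4, 26]
Tree (level-order array): [21, 14, 31, 9, None, 27, None, 2, None, 24, None, None, 4, None, 26]
Rule: A leaf has 0 children.
Per-node child counts:
  node 21: 2 child(ren)
  node 14: 1 child(ren)
  node 9: 1 child(ren)
  node 2: 1 child(ren)
  node 4: 0 child(ren)
  node 31: 1 child(ren)
  node 27: 1 child(ren)
  node 24: 1 child(ren)
  node 26: 0 child(ren)
Matching nodes: [4, 26]
Count of leaf nodes: 2


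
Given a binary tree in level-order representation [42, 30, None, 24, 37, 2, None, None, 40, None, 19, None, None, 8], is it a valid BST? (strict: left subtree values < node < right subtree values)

Level-order array: [42, 30, None, 24, 37, 2, None, None, 40, None, 19, None, None, 8]
Validate using subtree bounds (lo, hi): at each node, require lo < value < hi,
then recurse left with hi=value and right with lo=value.
Preorder trace (stopping at first violation):
  at node 42 with bounds (-inf, +inf): OK
  at node 30 with bounds (-inf, 42): OK
  at node 24 with bounds (-inf, 30): OK
  at node 2 with bounds (-inf, 24): OK
  at node 19 with bounds (2, 24): OK
  at node 8 with bounds (2, 19): OK
  at node 37 with bounds (30, 42): OK
  at node 40 with bounds (37, 42): OK
No violation found at any node.
Result: Valid BST


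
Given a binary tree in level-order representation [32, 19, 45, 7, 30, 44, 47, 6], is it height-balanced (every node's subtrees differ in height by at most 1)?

Tree (level-order array): [32, 19, 45, 7, 30, 44, 47, 6]
Definition: a tree is height-balanced if, at every node, |h(left) - h(right)| <= 1 (empty subtree has height -1).
Bottom-up per-node check:
  node 6: h_left=-1, h_right=-1, diff=0 [OK], height=0
  node 7: h_left=0, h_right=-1, diff=1 [OK], height=1
  node 30: h_left=-1, h_right=-1, diff=0 [OK], height=0
  node 19: h_left=1, h_right=0, diff=1 [OK], height=2
  node 44: h_left=-1, h_right=-1, diff=0 [OK], height=0
  node 47: h_left=-1, h_right=-1, diff=0 [OK], height=0
  node 45: h_left=0, h_right=0, diff=0 [OK], height=1
  node 32: h_left=2, h_right=1, diff=1 [OK], height=3
All nodes satisfy the balance condition.
Result: Balanced


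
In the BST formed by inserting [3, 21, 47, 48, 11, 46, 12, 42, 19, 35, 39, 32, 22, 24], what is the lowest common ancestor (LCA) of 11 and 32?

Tree insertion order: [3, 21, 47, 48, 11, 46, 12, 42, 19, 35, 39, 32, 22, 24]
Tree (level-order array): [3, None, 21, 11, 47, None, 12, 46, 48, None, 19, 42, None, None, None, None, None, 35, None, 32, 39, 22, None, None, None, None, 24]
In a BST, the LCA of p=11, q=32 is the first node v on the
root-to-leaf path with p <= v <= q (go left if both < v, right if both > v).
Walk from root:
  at 3: both 11 and 32 > 3, go right
  at 21: 11 <= 21 <= 32, this is the LCA
LCA = 21


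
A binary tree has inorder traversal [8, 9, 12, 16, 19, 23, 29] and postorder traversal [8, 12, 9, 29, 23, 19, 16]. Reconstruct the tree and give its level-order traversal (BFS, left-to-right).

Inorder:   [8, 9, 12, 16, 19, 23, 29]
Postorder: [8, 12, 9, 29, 23, 19, 16]
Algorithm: postorder visits root last, so walk postorder right-to-left;
each value is the root of the current inorder slice — split it at that
value, recurse on the right subtree first, then the left.
Recursive splits:
  root=16; inorder splits into left=[8, 9, 12], right=[19, 23, 29]
  root=19; inorder splits into left=[], right=[23, 29]
  root=23; inorder splits into left=[], right=[29]
  root=29; inorder splits into left=[], right=[]
  root=9; inorder splits into left=[8], right=[12]
  root=12; inorder splits into left=[], right=[]
  root=8; inorder splits into left=[], right=[]
Reconstructed level-order: [16, 9, 19, 8, 12, 23, 29]


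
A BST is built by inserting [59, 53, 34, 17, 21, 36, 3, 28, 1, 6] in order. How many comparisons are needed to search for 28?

Search path for 28: 59 -> 53 -> 34 -> 17 -> 21 -> 28
Found: True
Comparisons: 6


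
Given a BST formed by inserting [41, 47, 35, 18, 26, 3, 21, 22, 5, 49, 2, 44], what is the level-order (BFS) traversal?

Tree insertion order: [41, 47, 35, 18, 26, 3, 21, 22, 5, 49, 2, 44]
Tree (level-order array): [41, 35, 47, 18, None, 44, 49, 3, 26, None, None, None, None, 2, 5, 21, None, None, None, None, None, None, 22]
BFS from the root, enqueuing left then right child of each popped node:
  queue [41] -> pop 41, enqueue [35, 47], visited so far: [41]
  queue [35, 47] -> pop 35, enqueue [18], visited so far: [41, 35]
  queue [47, 18] -> pop 47, enqueue [44, 49], visited so far: [41, 35, 47]
  queue [18, 44, 49] -> pop 18, enqueue [3, 26], visited so far: [41, 35, 47, 18]
  queue [44, 49, 3, 26] -> pop 44, enqueue [none], visited so far: [41, 35, 47, 18, 44]
  queue [49, 3, 26] -> pop 49, enqueue [none], visited so far: [41, 35, 47, 18, 44, 49]
  queue [3, 26] -> pop 3, enqueue [2, 5], visited so far: [41, 35, 47, 18, 44, 49, 3]
  queue [26, 2, 5] -> pop 26, enqueue [21], visited so far: [41, 35, 47, 18, 44, 49, 3, 26]
  queue [2, 5, 21] -> pop 2, enqueue [none], visited so far: [41, 35, 47, 18, 44, 49, 3, 26, 2]
  queue [5, 21] -> pop 5, enqueue [none], visited so far: [41, 35, 47, 18, 44, 49, 3, 26, 2, 5]
  queue [21] -> pop 21, enqueue [22], visited so far: [41, 35, 47, 18, 44, 49, 3, 26, 2, 5, 21]
  queue [22] -> pop 22, enqueue [none], visited so far: [41, 35, 47, 18, 44, 49, 3, 26, 2, 5, 21, 22]
Result: [41, 35, 47, 18, 44, 49, 3, 26, 2, 5, 21, 22]


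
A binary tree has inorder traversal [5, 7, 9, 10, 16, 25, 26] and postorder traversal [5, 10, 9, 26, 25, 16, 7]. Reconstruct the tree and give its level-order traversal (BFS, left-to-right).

Inorder:   [5, 7, 9, 10, 16, 25, 26]
Postorder: [5, 10, 9, 26, 25, 16, 7]
Algorithm: postorder visits root last, so walk postorder right-to-left;
each value is the root of the current inorder slice — split it at that
value, recurse on the right subtree first, then the left.
Recursive splits:
  root=7; inorder splits into left=[5], right=[9, 10, 16, 25, 26]
  root=16; inorder splits into left=[9, 10], right=[25, 26]
  root=25; inorder splits into left=[], right=[26]
  root=26; inorder splits into left=[], right=[]
  root=9; inorder splits into left=[], right=[10]
  root=10; inorder splits into left=[], right=[]
  root=5; inorder splits into left=[], right=[]
Reconstructed level-order: [7, 5, 16, 9, 25, 10, 26]


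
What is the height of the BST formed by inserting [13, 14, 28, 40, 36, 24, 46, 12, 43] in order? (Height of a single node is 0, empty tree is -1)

Insertion order: [13, 14, 28, 40, 36, 24, 46, 12, 43]
Tree (level-order array): [13, 12, 14, None, None, None, 28, 24, 40, None, None, 36, 46, None, None, 43]
Compute height bottom-up (empty subtree = -1):
  height(12) = 1 + max(-1, -1) = 0
  height(24) = 1 + max(-1, -1) = 0
  height(36) = 1 + max(-1, -1) = 0
  height(43) = 1 + max(-1, -1) = 0
  height(46) = 1 + max(0, -1) = 1
  height(40) = 1 + max(0, 1) = 2
  height(28) = 1 + max(0, 2) = 3
  height(14) = 1 + max(-1, 3) = 4
  height(13) = 1 + max(0, 4) = 5
Height = 5


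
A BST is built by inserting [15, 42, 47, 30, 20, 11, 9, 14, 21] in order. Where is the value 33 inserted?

Starting tree (level order): [15, 11, 42, 9, 14, 30, 47, None, None, None, None, 20, None, None, None, None, 21]
Insertion path: 15 -> 42 -> 30
Result: insert 33 as right child of 30
Final tree (level order): [15, 11, 42, 9, 14, 30, 47, None, None, None, None, 20, 33, None, None, None, 21]


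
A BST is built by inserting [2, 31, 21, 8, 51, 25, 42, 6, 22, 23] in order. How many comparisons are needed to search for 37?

Search path for 37: 2 -> 31 -> 51 -> 42
Found: False
Comparisons: 4


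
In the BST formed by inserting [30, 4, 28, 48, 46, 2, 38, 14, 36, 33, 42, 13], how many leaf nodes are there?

Tree built from: [30, 4, 28, 48, 46, 2, 38, 14, 36, 33, 42, 13]
Tree (level-order array): [30, 4, 48, 2, 28, 46, None, None, None, 14, None, 38, None, 13, None, 36, 42, None, None, 33]
Rule: A leaf has 0 children.
Per-node child counts:
  node 30: 2 child(ren)
  node 4: 2 child(ren)
  node 2: 0 child(ren)
  node 28: 1 child(ren)
  node 14: 1 child(ren)
  node 13: 0 child(ren)
  node 48: 1 child(ren)
  node 46: 1 child(ren)
  node 38: 2 child(ren)
  node 36: 1 child(ren)
  node 33: 0 child(ren)
  node 42: 0 child(ren)
Matching nodes: [2, 13, 33, 42]
Count of leaf nodes: 4


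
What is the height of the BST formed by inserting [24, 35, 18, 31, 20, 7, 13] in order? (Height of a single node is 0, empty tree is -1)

Insertion order: [24, 35, 18, 31, 20, 7, 13]
Tree (level-order array): [24, 18, 35, 7, 20, 31, None, None, 13]
Compute height bottom-up (empty subtree = -1):
  height(13) = 1 + max(-1, -1) = 0
  height(7) = 1 + max(-1, 0) = 1
  height(20) = 1 + max(-1, -1) = 0
  height(18) = 1 + max(1, 0) = 2
  height(31) = 1 + max(-1, -1) = 0
  height(35) = 1 + max(0, -1) = 1
  height(24) = 1 + max(2, 1) = 3
Height = 3


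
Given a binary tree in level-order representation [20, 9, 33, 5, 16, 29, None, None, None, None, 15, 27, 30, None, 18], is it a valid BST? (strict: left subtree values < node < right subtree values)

Level-order array: [20, 9, 33, 5, 16, 29, None, None, None, None, 15, 27, 30, None, 18]
Validate using subtree bounds (lo, hi): at each node, require lo < value < hi,
then recurse left with hi=value and right with lo=value.
Preorder trace (stopping at first violation):
  at node 20 with bounds (-inf, +inf): OK
  at node 9 with bounds (-inf, 20): OK
  at node 5 with bounds (-inf, 9): OK
  at node 16 with bounds (9, 20): OK
  at node 15 with bounds (16, 20): VIOLATION
Node 15 violates its bound: not (16 < 15 < 20).
Result: Not a valid BST


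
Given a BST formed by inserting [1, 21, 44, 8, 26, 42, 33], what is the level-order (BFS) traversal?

Tree insertion order: [1, 21, 44, 8, 26, 42, 33]
Tree (level-order array): [1, None, 21, 8, 44, None, None, 26, None, None, 42, 33]
BFS from the root, enqueuing left then right child of each popped node:
  queue [1] -> pop 1, enqueue [21], visited so far: [1]
  queue [21] -> pop 21, enqueue [8, 44], visited so far: [1, 21]
  queue [8, 44] -> pop 8, enqueue [none], visited so far: [1, 21, 8]
  queue [44] -> pop 44, enqueue [26], visited so far: [1, 21, 8, 44]
  queue [26] -> pop 26, enqueue [42], visited so far: [1, 21, 8, 44, 26]
  queue [42] -> pop 42, enqueue [33], visited so far: [1, 21, 8, 44, 26, 42]
  queue [33] -> pop 33, enqueue [none], visited so far: [1, 21, 8, 44, 26, 42, 33]
Result: [1, 21, 8, 44, 26, 42, 33]


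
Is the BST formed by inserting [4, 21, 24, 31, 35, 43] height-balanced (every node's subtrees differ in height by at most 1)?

Tree (level-order array): [4, None, 21, None, 24, None, 31, None, 35, None, 43]
Definition: a tree is height-balanced if, at every node, |h(left) - h(right)| <= 1 (empty subtree has height -1).
Bottom-up per-node check:
  node 43: h_left=-1, h_right=-1, diff=0 [OK], height=0
  node 35: h_left=-1, h_right=0, diff=1 [OK], height=1
  node 31: h_left=-1, h_right=1, diff=2 [FAIL (|-1-1|=2 > 1)], height=2
  node 24: h_left=-1, h_right=2, diff=3 [FAIL (|-1-2|=3 > 1)], height=3
  node 21: h_left=-1, h_right=3, diff=4 [FAIL (|-1-3|=4 > 1)], height=4
  node 4: h_left=-1, h_right=4, diff=5 [FAIL (|-1-4|=5 > 1)], height=5
Node 31 violates the condition: |-1 - 1| = 2 > 1.
Result: Not balanced


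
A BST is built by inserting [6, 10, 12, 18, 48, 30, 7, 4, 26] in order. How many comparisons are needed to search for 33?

Search path for 33: 6 -> 10 -> 12 -> 18 -> 48 -> 30
Found: False
Comparisons: 6


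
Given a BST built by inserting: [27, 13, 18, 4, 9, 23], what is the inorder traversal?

Tree insertion order: [27, 13, 18, 4, 9, 23]
Tree (level-order array): [27, 13, None, 4, 18, None, 9, None, 23]
Inorder traversal: [4, 9, 13, 18, 23, 27]


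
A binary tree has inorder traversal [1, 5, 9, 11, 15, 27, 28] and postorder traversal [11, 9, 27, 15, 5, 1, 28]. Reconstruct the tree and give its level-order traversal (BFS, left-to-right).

Inorder:   [1, 5, 9, 11, 15, 27, 28]
Postorder: [11, 9, 27, 15, 5, 1, 28]
Algorithm: postorder visits root last, so walk postorder right-to-left;
each value is the root of the current inorder slice — split it at that
value, recurse on the right subtree first, then the left.
Recursive splits:
  root=28; inorder splits into left=[1, 5, 9, 11, 15, 27], right=[]
  root=1; inorder splits into left=[], right=[5, 9, 11, 15, 27]
  root=5; inorder splits into left=[], right=[9, 11, 15, 27]
  root=15; inorder splits into left=[9, 11], right=[27]
  root=27; inorder splits into left=[], right=[]
  root=9; inorder splits into left=[], right=[11]
  root=11; inorder splits into left=[], right=[]
Reconstructed level-order: [28, 1, 5, 15, 9, 27, 11]
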